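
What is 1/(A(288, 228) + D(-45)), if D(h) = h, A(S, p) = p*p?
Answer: 1/51939 ≈ 1.9253e-5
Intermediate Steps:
A(S, p) = p²
1/(A(288, 228) + D(-45)) = 1/(228² - 45) = 1/(51984 - 45) = 1/51939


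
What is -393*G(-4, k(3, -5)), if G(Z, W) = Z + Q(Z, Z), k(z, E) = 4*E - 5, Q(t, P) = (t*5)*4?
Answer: 33012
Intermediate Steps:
Q(t, P) = 20*t (Q(t, P) = (5*t)*4 = 20*t)
k(z, E) = -5 + 4*E
G(Z, W) = 21*Z (G(Z, W) = Z + 20*Z = 21*Z)
-393*G(-4, k(3, -5)) = -8253*(-4) = -393*(-84) = 33012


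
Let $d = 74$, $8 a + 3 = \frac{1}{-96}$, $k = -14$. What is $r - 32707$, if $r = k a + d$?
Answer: $- \frac{12529049}{384} \approx -32628.0$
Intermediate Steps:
$a = - \frac{289}{768}$ ($a = - \frac{3}{8} + \frac{1}{8 \left(-96\right)} = - \frac{3}{8} + \frac{1}{8} \left(- \frac{1}{96}\right) = - \frac{3}{8} - \frac{1}{768} = - \frac{289}{768} \approx -0.3763$)
$r = \frac{30439}{384}$ ($r = \left(-14\right) \left(- \frac{289}{768}\right) + 74 = \frac{2023}{384} + 74 = \frac{30439}{384} \approx 79.268$)
$r - 32707 = \frac{30439}{384} - 32707 = - \frac{12529049}{384}$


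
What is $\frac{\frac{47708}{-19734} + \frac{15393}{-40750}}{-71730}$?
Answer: $\frac{1123933231}{28841216332500} \approx 3.897 \cdot 10^{-5}$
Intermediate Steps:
$\frac{\frac{47708}{-19734} + \frac{15393}{-40750}}{-71730} = \left(47708 \left(- \frac{1}{19734}\right) + 15393 \left(- \frac{1}{40750}\right)\right) \left(- \frac{1}{71730}\right) = \left(- \frac{23854}{9867} - \frac{15393}{40750}\right) \left(- \frac{1}{71730}\right) = \left(- \frac{1123933231}{402080250}\right) \left(- \frac{1}{71730}\right) = \frac{1123933231}{28841216332500}$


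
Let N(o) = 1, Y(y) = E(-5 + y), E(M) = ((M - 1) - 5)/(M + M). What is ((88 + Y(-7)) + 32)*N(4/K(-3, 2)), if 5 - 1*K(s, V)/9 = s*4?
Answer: 483/4 ≈ 120.75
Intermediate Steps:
K(s, V) = 45 - 36*s (K(s, V) = 45 - 9*s*4 = 45 - 36*s)
E(M) = (-6 + M)/(2*M) (E(M) = ((-1 + M) - 5)/((2*M)) = (-6 + M)*(1/(2*M)) = (-6 + M)/(2*M))
Y(y) = (-11 + y)/(2*(-5 + y)) (Y(y) = (-6 + (-5 + y))/(2*(-5 + y)) = (-11 + y)/(2*(-5 + y)))
((88 + Y(-7)) + 32)*N(4/K(-3, 2)) = ((88 + (-11 - 7)/(2*(-5 - 7))) + 32)*1 = ((88 + (½)*(-18)/(-12)) + 32)*1 = ((88 + (½)*(-1/12)*(-18)) + 32)*1 = ((88 + ¾) + 32)*1 = (355/4 + 32)*1 = (483/4)*1 = 483/4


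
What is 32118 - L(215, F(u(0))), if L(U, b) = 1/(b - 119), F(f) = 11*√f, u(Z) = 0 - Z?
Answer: 3822043/119 ≈ 32118.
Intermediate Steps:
u(Z) = -Z
L(U, b) = 1/(-119 + b)
32118 - L(215, F(u(0))) = 32118 - 1/(-119 + 11*√(-1*0)) = 32118 - 1/(-119 + 11*√0) = 32118 - 1/(-119 + 11*0) = 32118 - 1/(-119 + 0) = 32118 - 1/(-119) = 32118 - 1*(-1/119) = 32118 + 1/119 = 3822043/119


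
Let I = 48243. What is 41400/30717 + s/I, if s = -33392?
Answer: 107950904/164653359 ≈ 0.65563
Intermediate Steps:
41400/30717 + s/I = 41400/30717 - 33392/48243 = 41400*(1/30717) - 33392*1/48243 = 4600/3413 - 33392/48243 = 107950904/164653359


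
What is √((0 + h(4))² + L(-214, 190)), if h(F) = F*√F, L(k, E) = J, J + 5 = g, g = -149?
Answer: 3*I*√10 ≈ 9.4868*I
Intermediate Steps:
J = -154 (J = -5 - 149 = -154)
L(k, E) = -154
h(F) = F^(3/2)
√((0 + h(4))² + L(-214, 190)) = √((0 + 4^(3/2))² - 154) = √((0 + 8)² - 154) = √(8² - 154) = √(64 - 154) = √(-90) = 3*I*√10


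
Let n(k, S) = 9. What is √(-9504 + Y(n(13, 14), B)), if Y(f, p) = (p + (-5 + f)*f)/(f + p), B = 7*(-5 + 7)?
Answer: I*√5026466/23 ≈ 97.477*I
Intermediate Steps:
B = 14 (B = 7*2 = 14)
Y(f, p) = (p + f*(-5 + f))/(f + p)
√(-9504 + Y(n(13, 14), B)) = √(-9504 + (14 + 9² - 5*9)/(9 + 14)) = √(-9504 + (14 + 81 - 45)/23) = √(-9504 + (1/23)*50) = √(-9504 + 50/23) = √(-218542/23) = I*√5026466/23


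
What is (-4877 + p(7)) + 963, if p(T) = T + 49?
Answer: -3858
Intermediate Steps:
p(T) = 49 + T
(-4877 + p(7)) + 963 = (-4877 + (49 + 7)) + 963 = (-4877 + 56) + 963 = -4821 + 963 = -3858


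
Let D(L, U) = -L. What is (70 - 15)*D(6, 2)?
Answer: -330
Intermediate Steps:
(70 - 15)*D(6, 2) = (70 - 15)*(-1*6) = 55*(-6) = -330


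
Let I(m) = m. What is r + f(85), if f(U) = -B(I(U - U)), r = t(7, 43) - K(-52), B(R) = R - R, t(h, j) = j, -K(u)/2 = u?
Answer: -61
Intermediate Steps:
K(u) = -2*u
B(R) = 0
r = -61 (r = 43 - (-2)*(-52) = 43 - 1*104 = 43 - 104 = -61)
f(U) = 0 (f(U) = -1*0 = 0)
r + f(85) = -61 + 0 = -61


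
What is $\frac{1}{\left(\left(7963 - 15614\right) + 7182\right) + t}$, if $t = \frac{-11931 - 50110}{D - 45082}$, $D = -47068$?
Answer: $- \frac{92150}{43156309} \approx -0.0021353$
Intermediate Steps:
$t = \frac{62041}{92150}$ ($t = \frac{-11931 - 50110}{-47068 - 45082} = - \frac{62041}{-92150} = \left(-62041\right) \left(- \frac{1}{92150}\right) = \frac{62041}{92150} \approx 0.67326$)
$\frac{1}{\left(\left(7963 - 15614\right) + 7182\right) + t} = \frac{1}{\left(\left(7963 - 15614\right) + 7182\right) + \frac{62041}{92150}} = \frac{1}{\left(-7651 + 7182\right) + \frac{62041}{92150}} = \frac{1}{-469 + \frac{62041}{92150}} = \frac{1}{- \frac{43156309}{92150}} = - \frac{92150}{43156309}$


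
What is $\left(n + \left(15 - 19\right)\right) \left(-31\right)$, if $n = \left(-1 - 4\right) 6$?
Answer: $1054$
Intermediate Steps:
$n = -30$ ($n = \left(-5\right) 6 = -30$)
$\left(n + \left(15 - 19\right)\right) \left(-31\right) = \left(-30 + \left(15 - 19\right)\right) \left(-31\right) = \left(-30 - 4\right) \left(-31\right) = \left(-34\right) \left(-31\right) = 1054$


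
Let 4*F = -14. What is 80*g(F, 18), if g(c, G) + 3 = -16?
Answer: -1520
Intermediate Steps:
F = -7/2 (F = (1/4)*(-14) = -7/2 ≈ -3.5000)
g(c, G) = -19 (g(c, G) = -3 - 16 = -19)
80*g(F, 18) = 80*(-19) = -1520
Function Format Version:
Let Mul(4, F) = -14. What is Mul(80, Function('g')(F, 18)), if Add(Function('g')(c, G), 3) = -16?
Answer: -1520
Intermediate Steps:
F = Rational(-7, 2) (F = Mul(Rational(1, 4), -14) = Rational(-7, 2) ≈ -3.5000)
Function('g')(c, G) = -19 (Function('g')(c, G) = Add(-3, -16) = -19)
Mul(80, Function('g')(F, 18)) = Mul(80, -19) = -1520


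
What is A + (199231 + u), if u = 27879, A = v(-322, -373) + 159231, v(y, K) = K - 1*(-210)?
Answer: 386178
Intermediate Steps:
v(y, K) = 210 + K (v(y, K) = K + 210 = 210 + K)
A = 159068 (A = (210 - 373) + 159231 = -163 + 159231 = 159068)
A + (199231 + u) = 159068 + (199231 + 27879) = 159068 + 227110 = 386178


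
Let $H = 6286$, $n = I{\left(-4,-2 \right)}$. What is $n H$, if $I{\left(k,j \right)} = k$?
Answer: $-25144$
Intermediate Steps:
$n = -4$
$n H = \left(-4\right) 6286 = -25144$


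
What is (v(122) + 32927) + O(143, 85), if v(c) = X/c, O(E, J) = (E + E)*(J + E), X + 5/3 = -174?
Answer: 35916883/366 ≈ 98134.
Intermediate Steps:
X = -527/3 (X = -5/3 - 174 = -527/3 ≈ -175.67)
O(E, J) = 2*E*(E + J) (O(E, J) = (2*E)*(E + J) = 2*E*(E + J))
v(c) = -527/(3*c)
(v(122) + 32927) + O(143, 85) = (-527/3/122 + 32927) + 2*143*(143 + 85) = (-527/3*1/122 + 32927) + 2*143*228 = (-527/366 + 32927) + 65208 = 12050755/366 + 65208 = 35916883/366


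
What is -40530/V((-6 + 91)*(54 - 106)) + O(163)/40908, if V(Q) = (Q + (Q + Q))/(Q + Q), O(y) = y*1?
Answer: -1105333997/40908 ≈ -27020.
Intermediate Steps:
O(y) = y
V(Q) = 3/2 (V(Q) = (Q + 2*Q)/((2*Q)) = (3*Q)*(1/(2*Q)) = 3/2)
-40530/V((-6 + 91)*(54 - 106)) + O(163)/40908 = -40530/3/2 + 163/40908 = -40530*2/3 + 163*(1/40908) = -27020 + 163/40908 = -1105333997/40908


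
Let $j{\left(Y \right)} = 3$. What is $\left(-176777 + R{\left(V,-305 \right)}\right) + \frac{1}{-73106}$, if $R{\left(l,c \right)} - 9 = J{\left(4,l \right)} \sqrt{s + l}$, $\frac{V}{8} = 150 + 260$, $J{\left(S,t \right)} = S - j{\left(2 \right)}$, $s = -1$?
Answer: $- \frac{12922801409}{73106} + \sqrt{3279} \approx -1.7671 \cdot 10^{5}$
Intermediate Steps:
$J{\left(S,t \right)} = -3 + S$ ($J{\left(S,t \right)} = S - 3 = -3 + S$)
$V = 3280$ ($V = 8 \left(150 + 260\right) = 8 \cdot 410 = 3280$)
$R{\left(l,c \right)} = 9 + \sqrt{-1 + l}$ ($R{\left(l,c \right)} = 9 + \left(-3 + 4\right) \sqrt{-1 + l} = 9 + 1 \sqrt{-1 + l} = 9 + \sqrt{-1 + l}$)
$\left(-176777 + R{\left(V,-305 \right)}\right) + \frac{1}{-73106} = \left(-176777 + \left(9 + \sqrt{-1 + 3280}\right)\right) + \frac{1}{-73106} = \left(-176777 + \left(9 + \sqrt{3279}\right)\right) - \frac{1}{73106} = \left(-176768 + \sqrt{3279}\right) - \frac{1}{73106} = - \frac{12922801409}{73106} + \sqrt{3279}$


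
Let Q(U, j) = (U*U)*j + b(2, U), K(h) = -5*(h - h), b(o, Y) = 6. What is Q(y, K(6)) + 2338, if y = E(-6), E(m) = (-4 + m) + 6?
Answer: 2344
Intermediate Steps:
K(h) = 0 (K(h) = -5*0 = 0)
E(m) = 2 + m
y = -4 (y = 2 - 6 = -4)
Q(U, j) = 6 + j*U² (Q(U, j) = (U*U)*j + 6 = U²*j + 6 = j*U² + 6 = 6 + j*U²)
Q(y, K(6)) + 2338 = (6 + 0*(-4)²) + 2338 = (6 + 0*16) + 2338 = (6 + 0) + 2338 = 6 + 2338 = 2344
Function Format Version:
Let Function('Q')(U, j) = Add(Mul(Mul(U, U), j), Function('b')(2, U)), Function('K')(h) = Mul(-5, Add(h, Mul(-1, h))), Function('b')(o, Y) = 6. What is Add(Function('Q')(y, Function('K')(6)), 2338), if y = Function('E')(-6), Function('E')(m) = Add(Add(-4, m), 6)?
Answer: 2344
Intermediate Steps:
Function('K')(h) = 0 (Function('K')(h) = Mul(-5, 0) = 0)
Function('E')(m) = Add(2, m)
y = -4 (y = Add(2, -6) = -4)
Function('Q')(U, j) = Add(6, Mul(j, Pow(U, 2))) (Function('Q')(U, j) = Add(Mul(Mul(U, U), j), 6) = Add(Mul(Pow(U, 2), j), 6) = Add(Mul(j, Pow(U, 2)), 6) = Add(6, Mul(j, Pow(U, 2))))
Add(Function('Q')(y, Function('K')(6)), 2338) = Add(Add(6, Mul(0, Pow(-4, 2))), 2338) = Add(Add(6, Mul(0, 16)), 2338) = Add(Add(6, 0), 2338) = Add(6, 2338) = 2344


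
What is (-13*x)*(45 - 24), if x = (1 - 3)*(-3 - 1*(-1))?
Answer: -1092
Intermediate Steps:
x = 4 (x = -2*(-3 + 1) = -2*(-2) = 4)
(-13*x)*(45 - 24) = (-13*4)*(45 - 24) = -52*21 = -1092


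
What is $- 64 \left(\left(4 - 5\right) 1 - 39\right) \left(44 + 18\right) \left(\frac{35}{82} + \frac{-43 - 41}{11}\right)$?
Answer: $- \frac{516078080}{451} \approx -1.1443 \cdot 10^{6}$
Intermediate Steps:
$- 64 \left(\left(4 - 5\right) 1 - 39\right) \left(44 + 18\right) \left(\frac{35}{82} + \frac{-43 - 41}{11}\right) = - 64 \left(\left(-1\right) 1 - 39\right) 62 \left(35 \cdot \frac{1}{82} - \frac{84}{11}\right) = - 64 \left(-1 - 39\right) 62 \left(\frac{35}{82} - \frac{84}{11}\right) = - 64 \left(\left(-40\right) 62\right) \left(- \frac{6503}{902}\right) = \left(-64\right) \left(-2480\right) \left(- \frac{6503}{902}\right) = 158720 \left(- \frac{6503}{902}\right) = - \frac{516078080}{451}$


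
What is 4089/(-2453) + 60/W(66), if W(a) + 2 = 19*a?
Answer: -1243062/767789 ≈ -1.6190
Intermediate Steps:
W(a) = -2 + 19*a
4089/(-2453) + 60/W(66) = 4089/(-2453) + 60/(-2 + 19*66) = 4089*(-1/2453) + 60/(-2 + 1254) = -4089/2453 + 60/1252 = -4089/2453 + 60*(1/1252) = -4089/2453 + 15/313 = -1243062/767789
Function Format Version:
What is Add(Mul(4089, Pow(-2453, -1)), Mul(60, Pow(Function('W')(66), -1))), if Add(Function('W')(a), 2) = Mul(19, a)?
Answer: Rational(-1243062, 767789) ≈ -1.6190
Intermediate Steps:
Function('W')(a) = Add(-2, Mul(19, a))
Add(Mul(4089, Pow(-2453, -1)), Mul(60, Pow(Function('W')(66), -1))) = Add(Mul(4089, Pow(-2453, -1)), Mul(60, Pow(Add(-2, Mul(19, 66)), -1))) = Add(Mul(4089, Rational(-1, 2453)), Mul(60, Pow(Add(-2, 1254), -1))) = Add(Rational(-4089, 2453), Mul(60, Pow(1252, -1))) = Add(Rational(-4089, 2453), Mul(60, Rational(1, 1252))) = Add(Rational(-4089, 2453), Rational(15, 313)) = Rational(-1243062, 767789)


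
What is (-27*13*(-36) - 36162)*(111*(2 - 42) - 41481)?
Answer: 1080337446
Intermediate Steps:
(-27*13*(-36) - 36162)*(111*(2 - 42) - 41481) = (-351*(-36) - 36162)*(111*(-40) - 41481) = (12636 - 36162)*(-4440 - 41481) = -23526*(-45921) = 1080337446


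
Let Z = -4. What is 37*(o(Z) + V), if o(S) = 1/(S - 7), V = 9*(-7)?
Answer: -25678/11 ≈ -2334.4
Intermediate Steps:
V = -63
o(S) = 1/(-7 + S)
37*(o(Z) + V) = 37*(1/(-7 - 4) - 63) = 37*(1/(-11) - 63) = 37*(-1/11 - 63) = 37*(-694/11) = -25678/11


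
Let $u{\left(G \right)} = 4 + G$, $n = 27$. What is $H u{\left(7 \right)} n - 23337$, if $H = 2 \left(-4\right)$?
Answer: $-25713$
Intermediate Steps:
$H = -8$
$H u{\left(7 \right)} n - 23337 = - 8 \left(4 + 7\right) 27 - 23337 = \left(-8\right) 11 \cdot 27 - 23337 = \left(-88\right) 27 - 23337 = -2376 - 23337 = -25713$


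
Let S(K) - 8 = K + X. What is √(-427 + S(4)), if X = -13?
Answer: 2*I*√107 ≈ 20.688*I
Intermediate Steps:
S(K) = -5 + K (S(K) = 8 + (K - 13) = 8 + (-13 + K) = -5 + K)
√(-427 + S(4)) = √(-427 + (-5 + 4)) = √(-427 - 1) = √(-428) = 2*I*√107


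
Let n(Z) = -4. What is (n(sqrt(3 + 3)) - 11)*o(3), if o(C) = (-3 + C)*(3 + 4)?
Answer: 0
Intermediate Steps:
o(C) = -21 + 7*C (o(C) = (-3 + C)*7 = -21 + 7*C)
(n(sqrt(3 + 3)) - 11)*o(3) = (-4 - 11)*(-21 + 7*3) = -15*(-21 + 21) = -15*0 = 0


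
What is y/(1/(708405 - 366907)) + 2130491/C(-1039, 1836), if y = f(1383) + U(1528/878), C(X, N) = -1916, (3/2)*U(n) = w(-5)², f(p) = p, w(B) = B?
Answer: 2747442003959/5748 ≈ 4.7798e+8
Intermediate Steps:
U(n) = 50/3 (U(n) = (⅔)*(-5)² = (⅔)*25 = 50/3)
y = 4199/3 (y = 1383 + 50/3 = 4199/3 ≈ 1399.7)
y/(1/(708405 - 366907)) + 2130491/C(-1039, 1836) = 4199/(3*(1/(708405 - 366907))) + 2130491/(-1916) = 4199/(3*(1/341498)) + 2130491*(-1/1916) = 4199/(3*(1/341498)) - 2130491/1916 = (4199/3)*341498 - 2130491/1916 = 1433950102/3 - 2130491/1916 = 2747442003959/5748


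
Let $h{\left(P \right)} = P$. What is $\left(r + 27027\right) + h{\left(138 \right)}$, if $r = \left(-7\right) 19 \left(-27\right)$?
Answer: $30756$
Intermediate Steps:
$r = 3591$ ($r = \left(-133\right) \left(-27\right) = 3591$)
$\left(r + 27027\right) + h{\left(138 \right)} = \left(3591 + 27027\right) + 138 = 30618 + 138 = 30756$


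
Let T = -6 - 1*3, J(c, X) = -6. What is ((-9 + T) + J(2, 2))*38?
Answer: -912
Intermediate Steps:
T = -9 (T = -6 - 3 = -9)
((-9 + T) + J(2, 2))*38 = ((-9 - 9) - 6)*38 = (-18 - 6)*38 = -24*38 = -912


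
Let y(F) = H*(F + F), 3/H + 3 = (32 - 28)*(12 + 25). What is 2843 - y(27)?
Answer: 412073/145 ≈ 2841.9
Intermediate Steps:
H = 3/145 (H = 3/(-3 + (32 - 28)*(12 + 25)) = 3/(-3 + 4*37) = 3/(-3 + 148) = 3/145 ≈ 0.020690)
y(F) = 6*F/145 (y(F) = 3*(F + F)/145 = 3*(2*F)/145 = 6*F/145)
2843 - y(27) = 2843 - 6*27/145 = 2843 - 1*162/145 = 2843 - 162/145 = 412073/145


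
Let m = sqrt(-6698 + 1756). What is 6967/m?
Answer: -6967*I*sqrt(4942)/4942 ≈ -99.105*I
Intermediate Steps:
m = I*sqrt(4942) (m = sqrt(-4942) = I*sqrt(4942) ≈ 70.299*I)
6967/m = 6967/((I*sqrt(4942))) = 6967*(-I*sqrt(4942)/4942) = -6967*I*sqrt(4942)/4942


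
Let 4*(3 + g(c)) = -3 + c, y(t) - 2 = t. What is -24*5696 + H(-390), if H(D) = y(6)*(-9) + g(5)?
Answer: -273557/2 ≈ -1.3678e+5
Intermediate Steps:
y(t) = 2 + t
g(c) = -15/4 + c/4 (g(c) = -3 + (-3 + c)/4 = -3 + (-¾ + c/4) = -15/4 + c/4)
H(D) = -149/2 (H(D) = (2 + 6)*(-9) + (-15/4 + (¼)*5) = 8*(-9) + (-15/4 + 5/4) = -72 - 5/2 = -149/2)
-24*5696 + H(-390) = -24*5696 - 149/2 = -136704 - 149/2 = -273557/2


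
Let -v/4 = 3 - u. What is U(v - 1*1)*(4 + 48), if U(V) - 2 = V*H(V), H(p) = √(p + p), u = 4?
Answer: 104 + 156*√6 ≈ 486.12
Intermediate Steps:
H(p) = √2*√p (H(p) = √(2*p) = √2*√p)
v = 4 (v = -4*(3 - 1*4) = -4*(3 - 4) = -4*(-1) = 4)
U(V) = 2 + √2*V^(3/2) (U(V) = 2 + V*(√2*√V) = 2 + √2*V^(3/2))
U(v - 1*1)*(4 + 48) = (2 + √2*(4 - 1*1)^(3/2))*(4 + 48) = (2 + √2*(4 - 1)^(3/2))*52 = (2 + √2*3^(3/2))*52 = (2 + √2*(3*√3))*52 = (2 + 3*√6)*52 = 104 + 156*√6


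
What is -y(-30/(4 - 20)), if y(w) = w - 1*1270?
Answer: 10145/8 ≈ 1268.1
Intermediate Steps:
y(w) = -1270 + w (y(w) = w - 1270 = -1270 + w)
-y(-30/(4 - 20)) = -(-1270 - 30/(4 - 20)) = -(-1270 - 30/(-16)) = -(-1270 - 30*(-1/16)) = -(-1270 + 15/8) = -1*(-10145/8) = 10145/8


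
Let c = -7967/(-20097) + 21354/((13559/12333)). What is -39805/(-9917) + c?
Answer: 7499979488700662/386047875213 ≈ 19428.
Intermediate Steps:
c = 756118782301/38927889 (c = -7967*(-1/20097) + 21354/((13559*(1/12333))) = 7967/20097 + 21354/(13559/12333) = 7967/20097 + 21354*(12333/13559) = 7967/20097 + 263358882/13559 = 756118782301/38927889 ≈ 19424.)
-39805/(-9917) + c = -39805/(-9917) + 756118782301/38927889 = -39805*(-1/9917) + 756118782301/38927889 = 39805/9917 + 756118782301/38927889 = 7499979488700662/386047875213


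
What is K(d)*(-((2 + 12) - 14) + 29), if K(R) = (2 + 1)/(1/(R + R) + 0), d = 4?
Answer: 696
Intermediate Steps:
K(R) = 6*R (K(R) = 3/(1/(2*R) + 0) = 3/((1/(2*R))) = 3*(2*R) = 6*R)
K(d)*(-((2 + 12) - 14) + 29) = (6*4)*(-((2 + 12) - 14) + 29) = 24*(-(14 - 14) + 29) = 24*(-1*0 + 29) = 24*(0 + 29) = 24*29 = 696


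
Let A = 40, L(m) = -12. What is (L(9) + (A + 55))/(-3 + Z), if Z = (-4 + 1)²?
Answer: 83/6 ≈ 13.833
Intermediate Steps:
Z = 9 (Z = (-3)² = 9)
(L(9) + (A + 55))/(-3 + Z) = (-12 + (40 + 55))/(-3 + 9) = (-12 + 95)/6 = 83*(⅙) = 83/6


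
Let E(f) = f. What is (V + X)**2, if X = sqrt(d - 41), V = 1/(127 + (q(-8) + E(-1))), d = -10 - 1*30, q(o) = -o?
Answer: -1454435/17956 + 9*I/67 ≈ -81.0 + 0.13433*I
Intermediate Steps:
d = -40 (d = -10 - 30 = -40)
V = 1/134 (V = 1/(127 + (-1*(-8) - 1)) = 1/(127 + (8 - 1)) = 1/(127 + 7) = 1/134 ≈ 0.0074627)
X = 9*I (X = sqrt(-40 - 41) = sqrt(-81) = 9*I ≈ 9.0*I)
(V + X)**2 = (1/134 + 9*I)**2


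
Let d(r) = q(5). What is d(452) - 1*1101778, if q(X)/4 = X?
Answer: -1101758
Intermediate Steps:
q(X) = 4*X
d(r) = 20 (d(r) = 4*5 = 20)
d(452) - 1*1101778 = 20 - 1*1101778 = 20 - 1101778 = -1101758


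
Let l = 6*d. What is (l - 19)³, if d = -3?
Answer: -50653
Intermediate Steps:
l = -18 (l = 6*(-3) = -18)
(l - 19)³ = (-18 - 19)³ = (-37)³ = -50653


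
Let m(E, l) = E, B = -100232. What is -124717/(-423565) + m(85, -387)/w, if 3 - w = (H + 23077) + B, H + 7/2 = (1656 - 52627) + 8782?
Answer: 29842078667/101105389065 ≈ 0.29516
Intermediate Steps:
H = -84385/2 (H = -7/2 + ((1656 - 52627) + 8782) = -7/2 + (-50971 + 8782) = -7/2 - 42189 = -84385/2 ≈ -42193.)
w = 238701/2 (w = 3 - ((-84385/2 + 23077) - 100232) = 3 - (-38231/2 - 100232) = 3 - 1*(-238695/2) = 3 + 238695/2 = 238701/2 ≈ 1.1935e+5)
-124717/(-423565) + m(85, -387)/w = -124717/(-423565) + 85/(238701/2) = -124717*(-1/423565) + 85*(2/238701) = 124717/423565 + 170/238701 = 29842078667/101105389065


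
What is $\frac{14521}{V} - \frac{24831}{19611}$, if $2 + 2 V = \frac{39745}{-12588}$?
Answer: $- \frac{796779453623}{141462859} \approx -5632.4$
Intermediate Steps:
$V = - \frac{64921}{25176}$ ($V = -1 + \frac{39745 \frac{1}{-12588}}{2} = -1 + \frac{39745 \left(- \frac{1}{12588}\right)}{2} = -1 + \frac{1}{2} \left(- \frac{39745}{12588}\right) = -1 - \frac{39745}{25176} = - \frac{64921}{25176} \approx -2.5787$)
$\frac{14521}{V} - \frac{24831}{19611} = \frac{14521}{- \frac{64921}{25176}} - \frac{24831}{19611} = 14521 \left(- \frac{25176}{64921}\right) - \frac{2759}{2179} = - \frac{365580696}{64921} - \frac{2759}{2179} = - \frac{796779453623}{141462859}$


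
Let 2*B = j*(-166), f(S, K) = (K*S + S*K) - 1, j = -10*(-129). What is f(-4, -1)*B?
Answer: -749490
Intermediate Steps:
j = 1290
f(S, K) = -1 + 2*K*S (f(S, K) = (K*S + K*S) - 1 = 2*K*S - 1 = -1 + 2*K*S)
B = -107070 (B = (1290*(-166))/2 = (½)*(-214140) = -107070)
f(-4, -1)*B = (-1 + 2*(-1)*(-4))*(-107070) = (-1 + 8)*(-107070) = 7*(-107070) = -749490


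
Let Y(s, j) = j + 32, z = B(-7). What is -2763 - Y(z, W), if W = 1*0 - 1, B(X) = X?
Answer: -2794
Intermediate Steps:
z = -7
W = -1 (W = 0 - 1 = -1)
Y(s, j) = 32 + j
-2763 - Y(z, W) = -2763 - (32 - 1) = -2763 - 1*31 = -2763 - 31 = -2794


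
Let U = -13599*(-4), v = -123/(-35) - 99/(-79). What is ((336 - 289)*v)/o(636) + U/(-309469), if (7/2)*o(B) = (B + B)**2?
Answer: -11556272466289/65927592248640 ≈ -0.17529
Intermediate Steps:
o(B) = 8*B**2/7 (o(B) = 2*(B + B)**2/7 = 2*(2*B)**2/7 = 2*(4*B**2)/7 = 8*B**2/7)
v = 13182/2765 (v = -123*(-1/35) - 99*(-1/79) = 123/35 + 99/79 = 13182/2765 ≈ 4.7674)
U = 54396
((336 - 289)*v)/o(636) + U/(-309469) = ((336 - 289)*(13182/2765))/(((8/7)*636**2)) + 54396/(-309469) = (47*(13182/2765))/(((8/7)*404496)) + 54396*(-1/309469) = 619554/(2765*(3235968/7)) - 54396/309469 = (619554/2765)*(7/3235968) - 54396/309469 = 103259/213034560 - 54396/309469 = -11556272466289/65927592248640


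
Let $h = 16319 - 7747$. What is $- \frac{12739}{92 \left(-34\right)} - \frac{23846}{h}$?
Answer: $\frac{8652105}{6703304} \approx 1.2907$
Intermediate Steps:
$h = 8572$ ($h = 16319 - 7747 = 8572$)
$- \frac{12739}{92 \left(-34\right)} - \frac{23846}{h} = - \frac{12739}{92 \left(-34\right)} - \frac{23846}{8572} = - \frac{12739}{-3128} - \frac{11923}{4286} = \left(-12739\right) \left(- \frac{1}{3128}\right) - \frac{11923}{4286} = \frac{12739}{3128} - \frac{11923}{4286} = \frac{8652105}{6703304}$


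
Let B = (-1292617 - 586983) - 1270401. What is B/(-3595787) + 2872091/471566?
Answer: 11812860852183/1695650892442 ≈ 6.9666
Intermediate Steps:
B = -3150001 (B = -1879600 - 1270401 = -3150001)
B/(-3595787) + 2872091/471566 = -3150001/(-3595787) + 2872091/471566 = -3150001*(-1/3595787) + 2872091*(1/471566) = 3150001/3595787 + 2872091/471566 = 11812860852183/1695650892442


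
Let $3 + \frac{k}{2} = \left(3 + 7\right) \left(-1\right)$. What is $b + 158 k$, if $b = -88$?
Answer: $-4196$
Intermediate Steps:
$k = -26$ ($k = -6 + 2 \left(3 + 7\right) \left(-1\right) = -6 + 2 \cdot 10 \left(-1\right) = -6 + 2 \left(-10\right) = -6 - 20 = -26$)
$b + 158 k = -88 + 158 \left(-26\right) = -88 - 4108 = -4196$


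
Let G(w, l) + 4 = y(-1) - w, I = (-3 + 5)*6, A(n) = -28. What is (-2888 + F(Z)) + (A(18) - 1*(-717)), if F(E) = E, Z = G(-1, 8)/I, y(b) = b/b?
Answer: -13195/6 ≈ -2199.2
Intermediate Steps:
y(b) = 1
I = 12 (I = 2*6 = 12)
G(w, l) = -3 - w (G(w, l) = -4 + (1 - w) = -3 - w)
Z = -1/6 (Z = (-3 - 1*(-1))/12 = (-3 + 1)*(1/12) = -2*1/12 = -1/6 ≈ -0.16667)
(-2888 + F(Z)) + (A(18) - 1*(-717)) = (-2888 - 1/6) + (-28 - 1*(-717)) = -17329/6 + (-28 + 717) = -17329/6 + 689 = -13195/6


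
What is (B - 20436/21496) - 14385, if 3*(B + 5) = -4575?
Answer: -85532319/5374 ≈ -15916.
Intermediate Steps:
B = -1530 (B = -5 + (⅓)*(-4575) = -5 - 1525 = -1530)
(B - 20436/21496) - 14385 = (-1530 - 20436/21496) - 14385 = (-1530 - 20436*1/21496) - 14385 = (-1530 - 5109/5374) - 14385 = -8227329/5374 - 14385 = -85532319/5374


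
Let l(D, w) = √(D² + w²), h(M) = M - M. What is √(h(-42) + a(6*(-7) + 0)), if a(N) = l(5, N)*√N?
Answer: 75138^(¼)*√I ≈ 11.707 + 11.707*I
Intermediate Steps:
h(M) = 0
a(N) = √N*√(25 + N²) (a(N) = √(5² + N²)*√N = √(25 + N²)*√N = √N*√(25 + N²))
√(h(-42) + a(6*(-7) + 0)) = √(0 + √(6*(-7) + 0)*√(25 + (6*(-7) + 0)²)) = √(0 + √(-42 + 0)*√(25 + (-42 + 0)²)) = √(0 + √(-42)*√(25 + (-42)²)) = √(0 + (I*√42)*√(25 + 1764)) = √(0 + (I*√42)*√1789) = √(0 + I*√75138) = √(I*√75138) = 75138^(¼)*√I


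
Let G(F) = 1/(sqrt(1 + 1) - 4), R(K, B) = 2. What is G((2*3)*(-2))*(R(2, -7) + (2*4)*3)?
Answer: -52/7 - 13*sqrt(2)/7 ≈ -10.055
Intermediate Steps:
G(F) = 1/(-4 + sqrt(2)) (G(F) = 1/(sqrt(2) - 4) = 1/(-4 + sqrt(2)))
G((2*3)*(-2))*(R(2, -7) + (2*4)*3) = (-2/7 - sqrt(2)/14)*(2 + (2*4)*3) = (-2/7 - sqrt(2)/14)*(2 + 8*3) = (-2/7 - sqrt(2)/14)*(2 + 24) = (-2/7 - sqrt(2)/14)*26 = -52/7 - 13*sqrt(2)/7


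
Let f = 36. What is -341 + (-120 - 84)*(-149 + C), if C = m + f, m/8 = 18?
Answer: -6665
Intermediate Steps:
m = 144 (m = 8*18 = 144)
C = 180 (C = 144 + 36 = 180)
-341 + (-120 - 84)*(-149 + C) = -341 + (-120 - 84)*(-149 + 180) = -341 - 204*31 = -341 - 6324 = -6665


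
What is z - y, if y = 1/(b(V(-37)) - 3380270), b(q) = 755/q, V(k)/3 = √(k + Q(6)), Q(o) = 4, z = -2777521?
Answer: (-2097028355*√33 + 929488320156231*I)/(5*(-66929346*I + 151*√33)) ≈ -2.7775e+6 + 1.4901e-8*I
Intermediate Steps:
V(k) = 3*√(4 + k) (V(k) = 3*√(k + 4) = 3*√(4 + k))
y = 1/(-3380270 - 755*I*√33/99) (y = 1/(755/((3*√(4 - 37))) - 3380270) = 1/(755/((3*√(-33))) - 3380270) = 1/(755/((3*(I*√33))) - 3380270) = 1/(755/((3*I*√33)) - 3380270) = 1/(755*(-I*√33/99) - 3380270) = 1/(-755*I*√33/99 - 3380270) = 1/(-3380270 - 755*I*√33/99) ≈ -2.9583e-7 + 4.0e-12*I)
z - y = -2777521 - (-200788038/678717781324265 + 453*I*√33/678717781324265) = -2777521 + (200788038/678717781324265 - 453*I*√33/678717781324265) = -1885152890701353059027/678717781324265 - 453*I*√33/678717781324265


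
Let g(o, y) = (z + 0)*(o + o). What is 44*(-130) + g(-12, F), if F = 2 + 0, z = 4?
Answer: -5816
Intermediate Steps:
F = 2
g(o, y) = 8*o (g(o, y) = (4 + 0)*(o + o) = 4*(2*o) = 8*o)
44*(-130) + g(-12, F) = 44*(-130) + 8*(-12) = -5720 - 96 = -5816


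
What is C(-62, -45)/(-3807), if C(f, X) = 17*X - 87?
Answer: 284/1269 ≈ 0.22380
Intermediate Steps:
C(f, X) = -87 + 17*X
C(-62, -45)/(-3807) = (-87 + 17*(-45))/(-3807) = (-87 - 765)*(-1/3807) = -852*(-1/3807) = 284/1269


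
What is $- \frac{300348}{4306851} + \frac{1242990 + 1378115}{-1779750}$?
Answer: $- \frac{29193217391}{18926217450} \approx -1.5425$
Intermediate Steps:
$- \frac{300348}{4306851} + \frac{1242990 + 1378115}{-1779750} = \left(-300348\right) \frac{1}{4306851} + 2621105 \left(- \frac{1}{1779750}\right) = - \frac{3708}{53171} - \frac{524221}{355950} = - \frac{29193217391}{18926217450}$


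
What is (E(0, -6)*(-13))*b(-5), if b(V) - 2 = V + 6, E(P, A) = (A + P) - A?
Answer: 0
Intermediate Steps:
E(P, A) = P
b(V) = 8 + V (b(V) = 2 + (V + 6) = 2 + (6 + V) = 8 + V)
(E(0, -6)*(-13))*b(-5) = (0*(-13))*(8 - 5) = 0*3 = 0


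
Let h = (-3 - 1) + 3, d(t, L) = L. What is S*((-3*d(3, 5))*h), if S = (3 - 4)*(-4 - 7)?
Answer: 165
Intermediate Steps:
h = -1 (h = -4 + 3 = -1)
S = 11 (S = -1*(-11) = 11)
S*((-3*d(3, 5))*h) = 11*(-3*5*(-1)) = 11*(-15*(-1)) = 11*15 = 165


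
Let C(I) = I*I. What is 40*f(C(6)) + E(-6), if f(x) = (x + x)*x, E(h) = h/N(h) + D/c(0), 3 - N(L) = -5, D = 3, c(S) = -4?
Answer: 207357/2 ≈ 1.0368e+5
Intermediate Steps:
C(I) = I**2
N(L) = 8 (N(L) = 3 - 1*(-5) = 3 + 5 = 8)
E(h) = -3/4 + h/8 (E(h) = h/8 + 3/(-4) = h*(1/8) + 3*(-1/4) = h/8 - 3/4 = -3/4 + h/8)
f(x) = 2*x**2 (f(x) = (2*x)*x = 2*x**2)
40*f(C(6)) + E(-6) = 40*(2*(6**2)**2) + (-3/4 + (1/8)*(-6)) = 40*(2*36**2) + (-3/4 - 3/4) = 40*(2*1296) - 3/2 = 40*2592 - 3/2 = 103680 - 3/2 = 207357/2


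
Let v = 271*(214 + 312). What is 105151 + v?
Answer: 247697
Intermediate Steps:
v = 142546 (v = 271*526 = 142546)
105151 + v = 105151 + 142546 = 247697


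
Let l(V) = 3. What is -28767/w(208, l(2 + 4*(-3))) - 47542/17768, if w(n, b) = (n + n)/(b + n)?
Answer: -13483580161/923936 ≈ -14594.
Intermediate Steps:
w(n, b) = 2*n/(b + n) (w(n, b) = (2*n)/(b + n) = 2*n/(b + n))
-28767/w(208, l(2 + 4*(-3))) - 47542/17768 = -28767/(2*208/(3 + 208)) - 47542/17768 = -28767/(2*208/211) - 47542*1/17768 = -28767/(2*208*(1/211)) - 23771/8884 = -28767/416/211 - 23771/8884 = -28767*211/416 - 23771/8884 = -6069837/416 - 23771/8884 = -13483580161/923936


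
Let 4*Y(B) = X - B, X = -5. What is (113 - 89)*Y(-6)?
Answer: 6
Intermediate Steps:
Y(B) = -5/4 - B/4 (Y(B) = (-5 - B)/4 = -5/4 - B/4)
(113 - 89)*Y(-6) = (113 - 89)*(-5/4 - ¼*(-6)) = 24*(-5/4 + 3/2) = 24*(¼) = 6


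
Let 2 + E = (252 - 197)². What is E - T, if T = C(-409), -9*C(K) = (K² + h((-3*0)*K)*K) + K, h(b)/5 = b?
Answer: 64693/3 ≈ 21564.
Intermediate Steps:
h(b) = 5*b
C(K) = -K/9 - K²/9 (C(K) = -((K² + (5*((-3*0)*K))*K) + K)/9 = -((K² + (5*(0*K))*K) + K)/9 = -((K² + (5*0)*K) + K)/9 = -((K² + 0*K) + K)/9 = -((K² + 0) + K)/9 = -(K² + K)/9 = -(K + K²)/9 = -K/9 - K²/9)
E = 3023 (E = -2 + (252 - 197)² = -2 + 55² = -2 + 3025 = 3023)
T = -55624/3 (T = -⅑*(-409)*(1 - 409) = -⅑*(-409)*(-408) = -55624/3 ≈ -18541.)
E - T = 3023 - 1*(-55624/3) = 3023 + 55624/3 = 64693/3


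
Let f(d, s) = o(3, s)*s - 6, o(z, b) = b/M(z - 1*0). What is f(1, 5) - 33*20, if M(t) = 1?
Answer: -641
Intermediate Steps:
o(z, b) = b (o(z, b) = b/1 = b*1 = b)
f(d, s) = -6 + s² (f(d, s) = s*s - 6 = s² - 6 = -6 + s²)
f(1, 5) - 33*20 = (-6 + 5²) - 33*20 = (-6 + 25) - 660 = 19 - 660 = -641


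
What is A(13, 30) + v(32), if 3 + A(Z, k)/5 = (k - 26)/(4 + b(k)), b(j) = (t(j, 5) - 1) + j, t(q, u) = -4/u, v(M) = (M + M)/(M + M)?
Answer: -2154/161 ≈ -13.379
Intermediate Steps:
v(M) = 1 (v(M) = (2*M)/((2*M)) = (2*M)*(1/(2*M)) = 1)
b(j) = -9/5 + j (b(j) = (-4/5 - 1) + j = -9/5 + j)
A(Z, k) = -15 + 5*(-26 + k)/(11/5 + k) (A(Z, k) = -15 + 5*((k - 26)/(4 + (-9/5 + k))) = -15 + 5*((-26 + k)/(11/5 + k)) = -15 + 5*(-26 + k)/(11/5 + k))
A(13, 30) + v(32) = 5*(163 + 10*30)/(-11 - 5*30) + 1 = 5*(163 + 300)/(-11 - 150) + 1 = 5*463/(-161) + 1 = 5*(-1/161)*463 + 1 = -2315/161 + 1 = -2154/161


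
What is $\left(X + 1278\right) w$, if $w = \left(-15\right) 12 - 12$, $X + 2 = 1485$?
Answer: $-530112$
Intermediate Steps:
$X = 1483$ ($X = -2 + 1485 = 1483$)
$w = -192$ ($w = -180 - 12 = -192$)
$\left(X + 1278\right) w = \left(1483 + 1278\right) \left(-192\right) = 2761 \left(-192\right) = -530112$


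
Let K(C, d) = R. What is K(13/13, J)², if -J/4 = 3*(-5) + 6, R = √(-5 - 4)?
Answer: -9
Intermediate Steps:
R = 3*I (R = √(-9) = 3*I ≈ 3.0*I)
J = 36 (J = -4*(3*(-5) + 6) = -4*(-15 + 6) = -4*(-9) = 36)
K(C, d) = 3*I
K(13/13, J)² = (3*I)² = -9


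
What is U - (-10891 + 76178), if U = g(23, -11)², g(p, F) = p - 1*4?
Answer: -64926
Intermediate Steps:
g(p, F) = -4 + p (g(p, F) = p - 4 = -4 + p)
U = 361 (U = (-4 + 23)² = 19² = 361)
U - (-10891 + 76178) = 361 - (-10891 + 76178) = 361 - 1*65287 = 361 - 65287 = -64926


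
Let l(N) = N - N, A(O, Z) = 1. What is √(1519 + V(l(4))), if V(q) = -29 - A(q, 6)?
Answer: √1489 ≈ 38.588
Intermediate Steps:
l(N) = 0
V(q) = -30 (V(q) = -29 - 1*1 = -29 - 1 = -30)
√(1519 + V(l(4))) = √(1519 - 30) = √1489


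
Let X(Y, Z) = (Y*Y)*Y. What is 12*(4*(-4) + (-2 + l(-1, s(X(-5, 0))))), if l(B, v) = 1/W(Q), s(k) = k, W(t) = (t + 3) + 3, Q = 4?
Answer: -1074/5 ≈ -214.80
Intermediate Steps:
X(Y, Z) = Y³ (X(Y, Z) = Y²*Y = Y³)
W(t) = 6 + t (W(t) = (3 + t) + 3 = 6 + t)
l(B, v) = ⅒ (l(B, v) = 1/(6 + 4) = 1/10 = ⅒)
12*(4*(-4) + (-2 + l(-1, s(X(-5, 0))))) = 12*(4*(-4) + (-2 + ⅒)) = 12*(-16 - 19/10) = 12*(-179/10) = -1074/5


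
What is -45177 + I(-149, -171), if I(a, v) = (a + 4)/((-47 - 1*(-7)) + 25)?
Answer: -135502/3 ≈ -45167.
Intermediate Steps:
I(a, v) = -4/15 - a/15 (I(a, v) = (4 + a)/((-47 + 7) + 25) = (4 + a)/(-40 + 25) = (4 + a)/(-15) = (4 + a)*(-1/15) = -4/15 - a/15)
-45177 + I(-149, -171) = -45177 + (-4/15 - 1/15*(-149)) = -45177 + (-4/15 + 149/15) = -45177 + 29/3 = -135502/3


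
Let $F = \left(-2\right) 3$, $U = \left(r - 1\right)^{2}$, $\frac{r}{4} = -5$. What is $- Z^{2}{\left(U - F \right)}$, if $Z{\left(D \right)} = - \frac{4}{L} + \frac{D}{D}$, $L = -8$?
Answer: $- \frac{9}{4} \approx -2.25$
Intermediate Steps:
$r = -20$ ($r = 4 \left(-5\right) = -20$)
$U = 441$ ($U = \left(-20 - 1\right)^{2} = \left(-21\right)^{2} = 441$)
$F = -6$
$Z{\left(D \right)} = \frac{3}{2}$ ($Z{\left(D \right)} = - \frac{4}{-8} + \frac{D}{D} = \left(-4\right) \left(- \frac{1}{8}\right) + 1 = \frac{1}{2} + 1 = \frac{3}{2}$)
$- Z^{2}{\left(U - F \right)} = - \left(\frac{3}{2}\right)^{2} = \left(-1\right) \frac{9}{4} = - \frac{9}{4}$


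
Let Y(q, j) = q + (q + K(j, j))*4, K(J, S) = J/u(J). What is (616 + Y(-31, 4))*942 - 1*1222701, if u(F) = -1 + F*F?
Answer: -3937171/5 ≈ -7.8743e+5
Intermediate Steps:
u(F) = -1 + F²
K(J, S) = J/(-1 + J²)
Y(q, j) = 5*q + 4*j/(-1 + j²) (Y(q, j) = q + (q + j/(-1 + j²))*4 = q + (4*q + 4*j/(-1 + j²)) = 5*q + 4*j/(-1 + j²))
(616 + Y(-31, 4))*942 - 1*1222701 = (616 + (4*4 + 5*(-31)*(-1 + 4²))/(-1 + 4²))*942 - 1*1222701 = (616 + (16 + 5*(-31)*(-1 + 16))/(-1 + 16))*942 - 1222701 = (616 + (16 + 5*(-31)*15)/15)*942 - 1222701 = (616 + (16 - 2325)/15)*942 - 1222701 = (616 + (1/15)*(-2309))*942 - 1222701 = (616 - 2309/15)*942 - 1222701 = (6931/15)*942 - 1222701 = 2176334/5 - 1222701 = -3937171/5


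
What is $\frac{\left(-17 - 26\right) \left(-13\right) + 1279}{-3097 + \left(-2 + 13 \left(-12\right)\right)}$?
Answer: $- \frac{1838}{3255} \approx -0.56467$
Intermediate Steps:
$\frac{\left(-17 - 26\right) \left(-13\right) + 1279}{-3097 + \left(-2 + 13 \left(-12\right)\right)} = \frac{\left(-43\right) \left(-13\right) + 1279}{-3097 - 158} = \frac{559 + 1279}{-3097 - 158} = \frac{1838}{-3255} = 1838 \left(- \frac{1}{3255}\right) = - \frac{1838}{3255}$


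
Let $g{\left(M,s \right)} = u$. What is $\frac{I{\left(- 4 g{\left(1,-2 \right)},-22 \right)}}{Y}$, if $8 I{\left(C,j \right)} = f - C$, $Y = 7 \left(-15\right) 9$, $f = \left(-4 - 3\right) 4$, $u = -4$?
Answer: $\frac{11}{1890} \approx 0.0058201$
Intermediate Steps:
$g{\left(M,s \right)} = -4$
$f = -28$ ($f = \left(-7\right) 4 = -28$)
$Y = -945$ ($Y = \left(-105\right) 9 = -945$)
$I{\left(C,j \right)} = - \frac{7}{2} - \frac{C}{8}$ ($I{\left(C,j \right)} = \frac{-28 - C}{8} = - \frac{7}{2} - \frac{C}{8}$)
$\frac{I{\left(- 4 g{\left(1,-2 \right)},-22 \right)}}{Y} = \frac{- \frac{7}{2} - \frac{\left(-4\right) \left(-4\right)}{8}}{-945} = \left(- \frac{7}{2} - 2\right) \left(- \frac{1}{945}\right) = \left(- \frac{11}{2}\right) \left(- \frac{1}{945}\right) = \frac{11}{1890}$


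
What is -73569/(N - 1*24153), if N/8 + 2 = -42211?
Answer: 24523/120619 ≈ 0.20331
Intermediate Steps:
N = -337704 (N = -16 + 8*(-42211) = -16 - 337688 = -337704)
-73569/(N - 1*24153) = -73569/(-337704 - 1*24153) = -73569/(-337704 - 24153) = -73569/(-361857) = -73569*(-1/361857) = 24523/120619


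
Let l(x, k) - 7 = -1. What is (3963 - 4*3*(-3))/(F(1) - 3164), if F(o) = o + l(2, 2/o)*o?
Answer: -3999/3157 ≈ -1.2667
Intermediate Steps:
l(x, k) = 6 (l(x, k) = 7 - 1 = 6)
F(o) = 7*o (F(o) = o + 6*o = 7*o)
(3963 - 4*3*(-3))/(F(1) - 3164) = (3963 - 4*3*(-3))/(7*1 - 3164) = (3963 - 12*(-3))/(7 - 3164) = (3963 + 36)/(-3157) = 3999*(-1/3157) = -3999/3157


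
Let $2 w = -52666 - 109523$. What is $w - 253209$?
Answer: $- \frac{668607}{2} \approx -3.343 \cdot 10^{5}$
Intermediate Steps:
$w = - \frac{162189}{2}$ ($w = \frac{-52666 - 109523}{2} = \frac{1}{2} \left(-162189\right) = - \frac{162189}{2} \approx -81095.0$)
$w - 253209 = - \frac{162189}{2} - 253209 = - \frac{668607}{2}$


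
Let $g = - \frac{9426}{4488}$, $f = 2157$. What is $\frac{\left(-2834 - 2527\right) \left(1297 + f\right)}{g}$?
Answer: $\frac{13850636712}{1571} \approx 8.8164 \cdot 10^{6}$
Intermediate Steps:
$g = - \frac{1571}{748}$ ($g = \left(-9426\right) \frac{1}{4488} = - \frac{1571}{748} \approx -2.1003$)
$\frac{\left(-2834 - 2527\right) \left(1297 + f\right)}{g} = \frac{\left(-2834 - 2527\right) \left(1297 + 2157\right)}{- \frac{1571}{748}} = \left(-5361\right) 3454 \left(- \frac{748}{1571}\right) = \left(-18516894\right) \left(- \frac{748}{1571}\right) = \frac{13850636712}{1571}$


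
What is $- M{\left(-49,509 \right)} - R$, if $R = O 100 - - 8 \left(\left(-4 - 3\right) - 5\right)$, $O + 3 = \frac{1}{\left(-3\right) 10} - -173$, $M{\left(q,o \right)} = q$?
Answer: $- \frac{50555}{3} \approx -16852.0$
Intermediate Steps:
$O = \frac{5099}{30}$ ($O = -3 + \left(\frac{1}{\left(-3\right) 10} - -173\right) = -3 + \left(\frac{1}{-30} + 173\right) = -3 + \left(- \frac{1}{30} + 173\right) = -3 + \frac{5189}{30} = \frac{5099}{30} \approx 169.97$)
$R = \frac{50702}{3}$ ($R = \frac{5099}{30} \cdot 100 - - 8 \left(\left(-4 - 3\right) - 5\right) = \frac{50990}{3} - - 8 \left(-7 - 5\right) = \frac{50990}{3} - \left(-8\right) \left(-12\right) = \frac{50990}{3} - 96 = \frac{50702}{3} \approx 16901.0$)
$- M{\left(-49,509 \right)} - R = \left(-1\right) \left(-49\right) - \frac{50702}{3} = 49 - \frac{50702}{3} = - \frac{50555}{3}$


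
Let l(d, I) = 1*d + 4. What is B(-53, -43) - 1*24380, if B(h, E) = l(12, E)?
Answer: -24364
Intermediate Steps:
l(d, I) = 4 + d (l(d, I) = d + 4 = 4 + d)
B(h, E) = 16 (B(h, E) = 4 + 12 = 16)
B(-53, -43) - 1*24380 = 16 - 1*24380 = 16 - 24380 = -24364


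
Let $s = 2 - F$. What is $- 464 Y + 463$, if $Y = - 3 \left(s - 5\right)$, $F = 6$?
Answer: $-12065$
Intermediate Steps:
$s = -4$ ($s = 2 - 6 = -4$)
$Y = 27$ ($Y = - 3 \left(-4 - 5\right) = \left(-3\right) \left(-9\right) = 27$)
$- 464 Y + 463 = \left(-464\right) 27 + 463 = -12528 + 463 = -12065$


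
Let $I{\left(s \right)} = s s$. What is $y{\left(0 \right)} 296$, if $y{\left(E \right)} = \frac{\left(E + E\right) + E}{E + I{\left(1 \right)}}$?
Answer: $0$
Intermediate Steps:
$I{\left(s \right)} = s^{2}$
$y{\left(E \right)} = \frac{3 E}{1 + E}$ ($y{\left(E \right)} = \frac{\left(E + E\right) + E}{E + 1^{2}} = \frac{2 E + E}{E + 1} = \frac{3 E}{1 + E}$)
$y{\left(0 \right)} 296 = 3 \cdot 0 \frac{1}{1 + 0} \cdot 296 = 3 \cdot 0 \cdot 1^{-1} \cdot 296 = 3 \cdot 0 \cdot 1 \cdot 296 = 0 \cdot 296 = 0$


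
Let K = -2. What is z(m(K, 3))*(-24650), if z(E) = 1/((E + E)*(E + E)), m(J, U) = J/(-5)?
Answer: -308125/8 ≈ -38516.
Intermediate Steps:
m(J, U) = -J/5 (m(J, U) = J*(-⅕) = -J/5)
z(E) = 1/(4*E²) (z(E) = 1/((2*E)*(2*E)) = 1/(4*E²))
z(m(K, 3))*(-24650) = (1/(4*(-⅕*(-2))²))*(-24650) = (1/(4*(⅖)²))*(-24650) = ((¼)*(25/4))*(-24650) = (25/16)*(-24650) = -308125/8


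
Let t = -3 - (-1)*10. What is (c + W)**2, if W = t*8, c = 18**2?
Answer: 144400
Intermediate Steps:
c = 324
t = 7 (t = -3 - 1*(-10) = -3 + 10 = 7)
W = 56 (W = 7*8 = 56)
(c + W)**2 = (324 + 56)**2 = 380**2 = 144400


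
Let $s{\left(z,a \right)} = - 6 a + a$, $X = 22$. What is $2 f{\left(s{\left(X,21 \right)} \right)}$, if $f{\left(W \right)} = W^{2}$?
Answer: $22050$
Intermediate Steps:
$s{\left(z,a \right)} = - 5 a$
$2 f{\left(s{\left(X,21 \right)} \right)} = 2 \left(\left(-5\right) 21\right)^{2} = 2 \left(-105\right)^{2} = 2 \cdot 11025 = 22050$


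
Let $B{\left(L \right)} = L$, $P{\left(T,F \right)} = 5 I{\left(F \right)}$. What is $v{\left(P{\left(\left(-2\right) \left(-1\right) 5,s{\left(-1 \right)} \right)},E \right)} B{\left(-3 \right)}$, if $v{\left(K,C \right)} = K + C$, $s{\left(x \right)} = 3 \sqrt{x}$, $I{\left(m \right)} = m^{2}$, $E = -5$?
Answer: $150$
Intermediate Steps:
$P{\left(T,F \right)} = 5 F^{2}$
$v{\left(K,C \right)} = C + K$
$v{\left(P{\left(\left(-2\right) \left(-1\right) 5,s{\left(-1 \right)} \right)},E \right)} B{\left(-3 \right)} = \left(-5 + 5 \left(3 \sqrt{-1}\right)^{2}\right) \left(-3\right) = \left(-5 + 5 \left(3 i\right)^{2}\right) \left(-3\right) = \left(-5 + 5 \left(-9\right)\right) \left(-3\right) = \left(-5 - 45\right) \left(-3\right) = \left(-50\right) \left(-3\right) = 150$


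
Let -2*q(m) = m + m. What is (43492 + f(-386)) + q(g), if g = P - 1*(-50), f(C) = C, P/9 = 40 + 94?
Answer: 41850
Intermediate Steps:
P = 1206 (P = 9*(40 + 94) = 9*134 = 1206)
g = 1256 (g = 1206 - 1*(-50) = 1206 + 50 = 1256)
q(m) = -m (q(m) = -(m + m)/2 = -m)
(43492 + f(-386)) + q(g) = (43492 - 386) - 1*1256 = 43106 - 1256 = 41850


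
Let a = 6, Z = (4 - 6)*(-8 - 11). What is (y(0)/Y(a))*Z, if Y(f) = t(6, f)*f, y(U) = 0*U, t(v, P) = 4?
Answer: 0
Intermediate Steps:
Z = 38 (Z = -2*(-19) = 38)
y(U) = 0
Y(f) = 4*f
(y(0)/Y(a))*Z = (0/((4*6)))*38 = (0/24)*38 = (0*(1/24))*38 = 0*38 = 0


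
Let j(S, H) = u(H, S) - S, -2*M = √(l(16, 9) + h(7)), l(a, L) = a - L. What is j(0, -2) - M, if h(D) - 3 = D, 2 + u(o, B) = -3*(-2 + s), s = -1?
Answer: 7 + √17/2 ≈ 9.0616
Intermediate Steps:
u(o, B) = 7 (u(o, B) = -2 - 3*(-2 - 1) = -2 - 3*(-3) = -2 + 9 = 7)
h(D) = 3 + D
M = -√17/2 (M = -√((16 - 1*9) + (3 + 7))/2 = -√((16 - 9) + 10)/2 = -√(7 + 10)/2 = -√17/2 ≈ -2.0616)
j(S, H) = 7 - S
j(0, -2) - M = (7 - 1*0) - (-1)*√17/2 = (7 + 0) + √17/2 = 7 + √17/2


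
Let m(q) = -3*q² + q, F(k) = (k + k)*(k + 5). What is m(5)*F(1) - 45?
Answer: -885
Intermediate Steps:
F(k) = 2*k*(5 + k) (F(k) = (2*k)*(5 + k) = 2*k*(5 + k))
m(q) = q - 3*q²
m(5)*F(1) - 45 = (5*(1 - 3*5))*(2*1*(5 + 1)) - 45 = (5*(1 - 15))*(2*1*6) - 45 = (5*(-14))*12 - 45 = -70*12 - 45 = -840 - 45 = -885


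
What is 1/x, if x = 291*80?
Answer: 1/23280 ≈ 4.2955e-5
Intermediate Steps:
x = 23280
1/x = 1/23280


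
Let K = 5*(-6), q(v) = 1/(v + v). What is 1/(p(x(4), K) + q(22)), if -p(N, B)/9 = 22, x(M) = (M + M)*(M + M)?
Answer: -44/8711 ≈ -0.0050511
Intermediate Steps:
x(M) = 4*M**2 (x(M) = (2*M)*(2*M) = 4*M**2)
q(v) = 1/(2*v)
K = -30
p(N, B) = -198 (p(N, B) = -9*22 = -198)
1/(p(x(4), K) + q(22)) = 1/(-198 + (1/2)/22) = 1/(-198 + (1/2)*(1/22)) = 1/(-198 + 1/44) = 1/(-8711/44) = -44/8711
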